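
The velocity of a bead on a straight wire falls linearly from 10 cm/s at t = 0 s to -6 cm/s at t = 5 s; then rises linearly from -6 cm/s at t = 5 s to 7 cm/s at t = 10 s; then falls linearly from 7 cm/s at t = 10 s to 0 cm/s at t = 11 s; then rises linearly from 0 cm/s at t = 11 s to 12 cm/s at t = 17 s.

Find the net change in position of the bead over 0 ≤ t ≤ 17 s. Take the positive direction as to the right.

52 cm

Net displacement equals the area under the velocity-time graph (areas below the axis count negative).
0–5 s: ½(10 + -6)(5) = 10 cm
5–10 s: ½(-6 + 7)(5) = 2.5 cm
10–11 s: ½(7 + 0)(1) = 3.5 cm
11–17 s: ½(0 + 12)(6) = 36 cm
Net displacement = 52 cm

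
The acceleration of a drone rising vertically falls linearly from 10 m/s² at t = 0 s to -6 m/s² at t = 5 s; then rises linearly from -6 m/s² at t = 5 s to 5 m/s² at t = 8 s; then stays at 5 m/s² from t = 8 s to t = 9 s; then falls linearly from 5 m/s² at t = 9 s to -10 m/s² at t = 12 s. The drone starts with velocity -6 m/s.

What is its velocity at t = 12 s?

0 m/s

Δv equals the area under the a-t graph; then v = v₀ + Δv.
0–5 s: ½(10 + -6)(5) = 10 m/s
5–8 s: ½(-6 + 5)(3) = -1.5 m/s
8–9 s: 5 × 1 = 5 m/s
9–12 s: ½(5 + -10)(3) = -7.5 m/s
Δv = 6 m/s, so v(12) = -6 + (6) = 0 m/s.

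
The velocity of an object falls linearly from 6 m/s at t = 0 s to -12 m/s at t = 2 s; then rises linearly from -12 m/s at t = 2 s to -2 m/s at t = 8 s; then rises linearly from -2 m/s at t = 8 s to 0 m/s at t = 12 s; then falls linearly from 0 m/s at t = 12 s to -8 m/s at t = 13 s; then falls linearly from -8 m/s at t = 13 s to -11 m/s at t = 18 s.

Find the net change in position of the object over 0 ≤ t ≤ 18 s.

-103.5 m

Net displacement equals the area under the velocity-time graph (areas below the axis count negative).
0–2 s: ½(6 + -12)(2) = -6 m
2–8 s: ½(-12 + -2)(6) = -42 m
8–12 s: ½(-2 + 0)(4) = -4 m
12–13 s: ½(0 + -8)(1) = -4 m
13–18 s: ½(-8 + -11)(5) = -47.5 m
Net displacement = -103.5 m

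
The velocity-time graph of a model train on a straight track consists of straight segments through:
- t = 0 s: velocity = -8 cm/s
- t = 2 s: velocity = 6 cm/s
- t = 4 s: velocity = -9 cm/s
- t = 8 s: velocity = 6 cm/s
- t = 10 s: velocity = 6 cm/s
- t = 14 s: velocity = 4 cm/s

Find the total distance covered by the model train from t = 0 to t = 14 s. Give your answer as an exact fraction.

Total distance travelled is ∫|v| dt — sum the magnitudes of each area piece.
0–2 s: v = 0 at t = 8/7 s; triangle areas 32/7 + 18/7 = 50/7 cm
2–4 s: v = 0 at t = 2.8 s; triangle areas 2.4 + 5.4 = 7.8 cm
4–8 s: v = 0 at t = 6.4 s; triangle areas 10.8 + 4.8 = 15.6 cm
8–10 s: |6| × 2 = 12 cm
10–14 s: |½(6 + 4)(4)| = 20 cm
Total distance = 2189/35 cm

2189/35 cm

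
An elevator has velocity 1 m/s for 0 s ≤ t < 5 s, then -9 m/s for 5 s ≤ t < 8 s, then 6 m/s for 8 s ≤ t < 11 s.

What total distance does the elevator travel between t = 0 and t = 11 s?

Total distance travelled is ∫|v| dt — sum the magnitudes of each area piece.
0–5 s: |1| × 5 = 5 m
5–8 s: |-9| × 3 = 27 m
8–11 s: |6| × 3 = 18 m
Total distance = 50 m

50 m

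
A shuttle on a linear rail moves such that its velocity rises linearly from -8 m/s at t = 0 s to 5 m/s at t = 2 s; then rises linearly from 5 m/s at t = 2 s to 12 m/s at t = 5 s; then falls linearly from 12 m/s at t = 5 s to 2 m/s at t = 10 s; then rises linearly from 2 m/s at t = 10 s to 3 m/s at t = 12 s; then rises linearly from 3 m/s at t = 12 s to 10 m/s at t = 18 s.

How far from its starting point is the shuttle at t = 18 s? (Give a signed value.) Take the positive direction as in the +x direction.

101.5 m

Displacement is the signed area under the v-t curve.
0–2 s: ½(-8 + 5)(2) = -3 m
2–5 s: ½(5 + 12)(3) = 25.5 m
5–10 s: ½(12 + 2)(5) = 35 m
10–12 s: ½(2 + 3)(2) = 5 m
12–18 s: ½(3 + 10)(6) = 39 m
Net displacement = 101.5 m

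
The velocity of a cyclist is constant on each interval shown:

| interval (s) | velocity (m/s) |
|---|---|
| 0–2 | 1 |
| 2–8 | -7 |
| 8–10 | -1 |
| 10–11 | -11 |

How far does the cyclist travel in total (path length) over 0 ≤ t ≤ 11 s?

Total distance travelled is ∫|v| dt — sum the magnitudes of each area piece.
0–2 s: |1| × 2 = 2 m
2–8 s: |-7| × 6 = 42 m
8–10 s: |-1| × 2 = 2 m
10–11 s: |-11| × 1 = 11 m
Total distance = 57 m

57 m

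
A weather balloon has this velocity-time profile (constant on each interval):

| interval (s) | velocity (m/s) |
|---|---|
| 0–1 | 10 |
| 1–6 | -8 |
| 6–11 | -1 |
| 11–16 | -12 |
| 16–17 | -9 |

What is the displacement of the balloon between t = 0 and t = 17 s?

-104 m

Displacement is the signed area under the v-t curve.
0–1 s: 10 × 1 = 10 m
1–6 s: -8 × 5 = -40 m
6–11 s: -1 × 5 = -5 m
11–16 s: -12 × 5 = -60 m
16–17 s: -9 × 1 = -9 m
Net displacement = -104 m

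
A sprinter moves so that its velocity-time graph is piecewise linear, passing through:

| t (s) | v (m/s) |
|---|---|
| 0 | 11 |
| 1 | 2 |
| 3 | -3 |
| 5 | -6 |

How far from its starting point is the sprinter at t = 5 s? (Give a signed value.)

-3.5 m

Net displacement equals the area under the velocity-time graph (areas below the axis count negative).
0–1 s: ½(11 + 2)(1) = 6.5 m
1–3 s: ½(2 + -3)(2) = -1 m
3–5 s: ½(-3 + -6)(2) = -9 m
Net displacement = -3.5 m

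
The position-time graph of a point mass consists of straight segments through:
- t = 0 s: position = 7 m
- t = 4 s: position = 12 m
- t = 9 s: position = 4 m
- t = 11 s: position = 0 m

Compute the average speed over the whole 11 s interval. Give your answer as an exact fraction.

Average speed = (total path length)/(elapsed time); on a piecewise-linear x-t graph the path length is Σ|Δx|.
0–4 s: |Δx| = |12 − 7| = 5 m
4–9 s: |Δx| = |4 − 12| = 8 m
9–11 s: |Δx| = |0 − 4| = 4 m
Total path = 17 m; average speed = 17/11 = 17/11 m/s.

17/11 m/s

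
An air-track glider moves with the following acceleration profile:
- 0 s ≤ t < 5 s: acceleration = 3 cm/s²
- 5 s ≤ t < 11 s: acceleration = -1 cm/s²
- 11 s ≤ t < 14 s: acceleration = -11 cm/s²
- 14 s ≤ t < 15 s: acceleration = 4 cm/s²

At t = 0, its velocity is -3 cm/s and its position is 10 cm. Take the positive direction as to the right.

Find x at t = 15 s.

30 cm

On each constant-a segment, Δv = aΔt and Δx = v₀Δt + ½aΔt²; chain segment to segment.
0–5 s: v starts -3 cm/s; Δx = -3·5 + ½·3·5² = 22.5 cm; v ends 12 cm/s.
5–11 s: v starts 12 cm/s; Δx = 12·6 + ½·-1·6² = 54 cm; v ends 6 cm/s.
11–14 s: v starts 6 cm/s; Δx = 6·3 + ½·-11·3² = -31.5 cm; v ends -27 cm/s.
14–15 s: v starts -27 cm/s; Δx = -27·1 + ½·4·1² = -25 cm; v ends -23 cm/s.
x(15) = 10 + Σ Δx = 30 cm.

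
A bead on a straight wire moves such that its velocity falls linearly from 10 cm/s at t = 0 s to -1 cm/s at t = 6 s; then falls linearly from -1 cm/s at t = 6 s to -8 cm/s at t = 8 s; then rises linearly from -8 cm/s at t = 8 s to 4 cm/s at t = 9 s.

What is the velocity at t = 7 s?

On 6–8 s the graph is linear from -1 to -8 cm/s: v(7) = -1 + (-8 − -1)·(7 − 6)/(8 − 6) = -4.5 cm/s.

-4.5 cm/s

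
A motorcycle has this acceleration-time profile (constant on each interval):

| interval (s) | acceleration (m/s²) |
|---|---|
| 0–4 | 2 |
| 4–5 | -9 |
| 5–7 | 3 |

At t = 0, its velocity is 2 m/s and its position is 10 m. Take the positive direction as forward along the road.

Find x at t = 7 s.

On each constant-a segment, Δv = aΔt and Δx = v₀Δt + ½aΔt²; chain segment to segment.
0–4 s: v starts 2 m/s; Δx = 2·4 + ½·2·4² = 24 m; v ends 10 m/s.
4–5 s: v starts 10 m/s; Δx = 10·1 + ½·-9·1² = 5.5 m; v ends 1 m/s.
5–7 s: v starts 1 m/s; Δx = 1·2 + ½·3·2² = 8 m; v ends 7 m/s.
x(7) = 10 + Σ Δx = 47.5 m.

47.5 m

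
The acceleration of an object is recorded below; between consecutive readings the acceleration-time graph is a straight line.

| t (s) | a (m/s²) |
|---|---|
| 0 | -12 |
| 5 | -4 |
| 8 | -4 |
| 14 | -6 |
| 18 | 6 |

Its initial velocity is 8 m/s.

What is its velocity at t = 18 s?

Δv equals the area under the a-t graph; then v = v₀ + Δv.
0–5 s: ½(-12 + -4)(5) = -40 m/s
5–8 s: -4 × 3 = -12 m/s
8–14 s: ½(-4 + -6)(6) = -30 m/s
14–18 s: ½(-6 + 6)(4) = 0 m/s
Δv = -82 m/s, so v(18) = 8 + (-82) = -74 m/s.

-74 m/s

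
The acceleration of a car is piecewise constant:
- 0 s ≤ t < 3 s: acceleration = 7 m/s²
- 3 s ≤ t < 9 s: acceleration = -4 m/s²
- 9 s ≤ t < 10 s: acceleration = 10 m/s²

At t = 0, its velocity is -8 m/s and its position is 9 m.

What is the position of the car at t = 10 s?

On each constant-a segment, Δv = aΔt and Δx = v₀Δt + ½aΔt²; chain segment to segment.
0–3 s: v starts -8 m/s; Δx = -8·3 + ½·7·3² = 7.5 m; v ends 13 m/s.
3–9 s: v starts 13 m/s; Δx = 13·6 + ½·-4·6² = 6 m; v ends -11 m/s.
9–10 s: v starts -11 m/s; Δx = -11·1 + ½·10·1² = -6 m; v ends -1 m/s.
x(10) = 9 + Σ Δx = 16.5 m.

16.5 m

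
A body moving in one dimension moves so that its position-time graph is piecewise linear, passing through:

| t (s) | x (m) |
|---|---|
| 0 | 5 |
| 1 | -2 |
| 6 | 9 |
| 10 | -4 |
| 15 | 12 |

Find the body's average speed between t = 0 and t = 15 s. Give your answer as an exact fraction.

Average speed = (total path length)/(elapsed time); on a piecewise-linear x-t graph the path length is Σ|Δx|.
0–1 s: |Δx| = |-2 − 5| = 7 m
1–6 s: |Δx| = |9 − -2| = 11 m
6–10 s: |Δx| = |-4 − 9| = 13 m
10–15 s: |Δx| = |12 − -4| = 16 m
Total path = 47 m; average speed = 47/15 = 47/15 m/s.

47/15 m/s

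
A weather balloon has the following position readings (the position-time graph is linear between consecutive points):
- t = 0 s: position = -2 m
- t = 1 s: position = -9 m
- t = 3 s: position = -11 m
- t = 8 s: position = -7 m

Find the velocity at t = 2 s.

-1 m/s

Velocity is the slope of the x-t graph on 1–3 s: (-11 − -9)/(3 − 1) = -1 m/s.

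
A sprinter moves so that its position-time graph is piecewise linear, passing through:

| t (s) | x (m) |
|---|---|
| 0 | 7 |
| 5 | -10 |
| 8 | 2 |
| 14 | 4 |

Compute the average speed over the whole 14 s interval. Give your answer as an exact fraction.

Average speed = (total path length)/(elapsed time); on a piecewise-linear x-t graph the path length is Σ|Δx|.
0–5 s: |Δx| = |-10 − 7| = 17 m
5–8 s: |Δx| = |2 − -10| = 12 m
8–14 s: |Δx| = |4 − 2| = 2 m
Total path = 31 m; average speed = 31/14 = 31/14 m/s.

31/14 m/s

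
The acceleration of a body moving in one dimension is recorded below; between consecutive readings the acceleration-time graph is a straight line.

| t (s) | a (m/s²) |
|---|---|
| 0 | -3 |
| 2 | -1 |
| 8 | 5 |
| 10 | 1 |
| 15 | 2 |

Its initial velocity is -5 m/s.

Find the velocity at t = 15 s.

Δv equals the area under the a-t graph; then v = v₀ + Δv.
0–2 s: ½(-3 + -1)(2) = -4 m/s
2–8 s: ½(-1 + 5)(6) = 12 m/s
8–10 s: ½(5 + 1)(2) = 6 m/s
10–15 s: ½(1 + 2)(5) = 7.5 m/s
Δv = 21.5 m/s, so v(15) = -5 + (21.5) = 16.5 m/s.

16.5 m/s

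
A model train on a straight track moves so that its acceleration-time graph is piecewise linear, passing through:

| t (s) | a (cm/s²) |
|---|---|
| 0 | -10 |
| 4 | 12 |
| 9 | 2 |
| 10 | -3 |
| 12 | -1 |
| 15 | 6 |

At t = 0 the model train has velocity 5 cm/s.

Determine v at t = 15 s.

Δv equals the area under the a-t graph; then v = v₀ + Δv.
0–4 s: ½(-10 + 12)(4) = 4 cm/s
4–9 s: ½(12 + 2)(5) = 35 cm/s
9–10 s: ½(2 + -3)(1) = -0.5 cm/s
10–12 s: ½(-3 + -1)(2) = -4 cm/s
12–15 s: ½(-1 + 6)(3) = 7.5 cm/s
Δv = 42 cm/s, so v(15) = 5 + (42) = 47 cm/s.

47 cm/s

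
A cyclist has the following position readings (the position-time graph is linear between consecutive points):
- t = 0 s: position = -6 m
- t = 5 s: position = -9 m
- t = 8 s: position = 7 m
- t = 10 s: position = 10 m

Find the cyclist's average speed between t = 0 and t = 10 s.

Average speed = (total path length)/(elapsed time); on a piecewise-linear x-t graph the path length is Σ|Δx|.
0–5 s: |Δx| = |-9 − -6| = 3 m
5–8 s: |Δx| = |7 − -9| = 16 m
8–10 s: |Δx| = |10 − 7| = 3 m
Total path = 22 m; average speed = 22/10 = 2.2 m/s.

2.2 m/s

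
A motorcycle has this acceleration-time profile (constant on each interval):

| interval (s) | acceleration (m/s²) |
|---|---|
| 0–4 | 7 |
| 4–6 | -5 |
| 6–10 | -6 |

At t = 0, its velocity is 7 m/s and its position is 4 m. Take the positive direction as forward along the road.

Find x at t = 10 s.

200 m

On each constant-a segment, Δv = aΔt and Δx = v₀Δt + ½aΔt²; chain segment to segment.
0–4 s: v starts 7 m/s; Δx = 7·4 + ½·7·4² = 84 m; v ends 35 m/s.
4–6 s: v starts 35 m/s; Δx = 35·2 + ½·-5·2² = 60 m; v ends 25 m/s.
6–10 s: v starts 25 m/s; Δx = 25·4 + ½·-6·4² = 52 m; v ends 1 m/s.
x(10) = 4 + Σ Δx = 200 m.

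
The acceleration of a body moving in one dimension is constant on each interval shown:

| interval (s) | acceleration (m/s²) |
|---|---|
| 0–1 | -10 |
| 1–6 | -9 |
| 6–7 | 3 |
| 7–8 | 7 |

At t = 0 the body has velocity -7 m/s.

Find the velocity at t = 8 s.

Δv equals the area under the a-t graph; then v = v₀ + Δv.
0–1 s: -10 × 1 = -10 m/s
1–6 s: -9 × 5 = -45 m/s
6–7 s: 3 × 1 = 3 m/s
7–8 s: 7 × 1 = 7 m/s
Δv = -45 m/s, so v(8) = -7 + (-45) = -52 m/s.

-52 m/s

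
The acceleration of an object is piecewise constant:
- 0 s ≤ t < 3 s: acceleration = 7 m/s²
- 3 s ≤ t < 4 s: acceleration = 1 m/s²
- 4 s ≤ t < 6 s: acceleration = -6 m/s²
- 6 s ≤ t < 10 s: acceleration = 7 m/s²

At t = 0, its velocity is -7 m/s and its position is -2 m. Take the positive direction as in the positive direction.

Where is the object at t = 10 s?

109 m

On each constant-a segment, Δv = aΔt and Δx = v₀Δt + ½aΔt²; chain segment to segment.
0–3 s: v starts -7 m/s; Δx = -7·3 + ½·7·3² = 10.5 m; v ends 14 m/s.
3–4 s: v starts 14 m/s; Δx = 14·1 + ½·1·1² = 14.5 m; v ends 15 m/s.
4–6 s: v starts 15 m/s; Δx = 15·2 + ½·-6·2² = 18 m; v ends 3 m/s.
6–10 s: v starts 3 m/s; Δx = 3·4 + ½·7·4² = 68 m; v ends 31 m/s.
x(10) = -2 + Σ Δx = 109 m.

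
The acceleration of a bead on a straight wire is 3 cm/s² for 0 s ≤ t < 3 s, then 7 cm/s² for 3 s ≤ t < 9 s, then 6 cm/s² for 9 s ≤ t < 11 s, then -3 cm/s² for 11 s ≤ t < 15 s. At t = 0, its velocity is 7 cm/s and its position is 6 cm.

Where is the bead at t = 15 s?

646.5 cm

On each constant-a segment, Δv = aΔt and Δx = v₀Δt + ½aΔt²; chain segment to segment.
0–3 s: v starts 7 cm/s; Δx = 7·3 + ½·3·3² = 34.5 cm; v ends 16 cm/s.
3–9 s: v starts 16 cm/s; Δx = 16·6 + ½·7·6² = 222 cm; v ends 58 cm/s.
9–11 s: v starts 58 cm/s; Δx = 58·2 + ½·6·2² = 128 cm; v ends 70 cm/s.
11–15 s: v starts 70 cm/s; Δx = 70·4 + ½·-3·4² = 256 cm; v ends 58 cm/s.
x(15) = 6 + Σ Δx = 646.5 cm.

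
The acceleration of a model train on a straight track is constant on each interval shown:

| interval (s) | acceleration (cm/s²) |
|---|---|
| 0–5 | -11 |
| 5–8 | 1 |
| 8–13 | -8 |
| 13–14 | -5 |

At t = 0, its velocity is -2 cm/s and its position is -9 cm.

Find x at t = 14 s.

-789.5 cm

On each constant-a segment, Δv = aΔt and Δx = v₀Δt + ½aΔt²; chain segment to segment.
0–5 s: v starts -2 cm/s; Δx = -2·5 + ½·-11·5² = -147.5 cm; v ends -57 cm/s.
5–8 s: v starts -57 cm/s; Δx = -57·3 + ½·1·3² = -166.5 cm; v ends -54 cm/s.
8–13 s: v starts -54 cm/s; Δx = -54·5 + ½·-8·5² = -370 cm; v ends -94 cm/s.
13–14 s: v starts -94 cm/s; Δx = -94·1 + ½·-5·1² = -96.5 cm; v ends -99 cm/s.
x(14) = -9 + Σ Δx = -789.5 cm.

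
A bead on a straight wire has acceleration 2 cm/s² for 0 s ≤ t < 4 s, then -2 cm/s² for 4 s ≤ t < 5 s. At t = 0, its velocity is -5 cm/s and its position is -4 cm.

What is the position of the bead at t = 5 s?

-6 cm

On each constant-a segment, Δv = aΔt and Δx = v₀Δt + ½aΔt²; chain segment to segment.
0–4 s: v starts -5 cm/s; Δx = -5·4 + ½·2·4² = -4 cm; v ends 3 cm/s.
4–5 s: v starts 3 cm/s; Δx = 3·1 + ½·-2·1² = 2 cm; v ends 1 cm/s.
x(5) = -4 + Σ Δx = -6 cm.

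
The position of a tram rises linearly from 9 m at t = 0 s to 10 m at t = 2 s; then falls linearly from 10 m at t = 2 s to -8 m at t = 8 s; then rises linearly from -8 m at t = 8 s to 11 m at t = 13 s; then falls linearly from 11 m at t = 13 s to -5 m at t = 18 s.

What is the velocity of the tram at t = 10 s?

Velocity is the slope of the x-t graph on 8–13 s: (11 − -8)/(13 − 8) = 3.8 m/s.

3.8 m/s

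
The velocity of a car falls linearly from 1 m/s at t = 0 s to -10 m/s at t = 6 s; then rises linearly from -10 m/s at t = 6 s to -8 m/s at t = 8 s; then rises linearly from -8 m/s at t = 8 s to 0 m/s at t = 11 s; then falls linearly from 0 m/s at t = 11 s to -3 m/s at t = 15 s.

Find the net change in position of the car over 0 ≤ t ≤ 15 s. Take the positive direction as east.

-63 m

Displacement is the signed area under the v-t curve.
0–6 s: ½(1 + -10)(6) = -27 m
6–8 s: ½(-10 + -8)(2) = -18 m
8–11 s: ½(-8 + 0)(3) = -12 m
11–15 s: ½(0 + -3)(4) = -6 m
Net displacement = -63 m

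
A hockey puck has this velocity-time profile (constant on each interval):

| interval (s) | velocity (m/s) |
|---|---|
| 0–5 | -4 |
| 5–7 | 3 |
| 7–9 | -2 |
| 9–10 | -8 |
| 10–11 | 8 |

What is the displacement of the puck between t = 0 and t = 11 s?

Net displacement equals the area under the velocity-time graph (areas below the axis count negative).
0–5 s: -4 × 5 = -20 m
5–7 s: 3 × 2 = 6 m
7–9 s: -2 × 2 = -4 m
9–10 s: -8 × 1 = -8 m
10–11 s: 8 × 1 = 8 m
Net displacement = -18 m

-18 m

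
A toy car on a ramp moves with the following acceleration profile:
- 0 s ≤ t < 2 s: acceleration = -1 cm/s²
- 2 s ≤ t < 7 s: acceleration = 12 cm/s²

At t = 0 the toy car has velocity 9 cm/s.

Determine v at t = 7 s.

67 cm/s

Δv equals the area under the a-t graph; then v = v₀ + Δv.
0–2 s: -1 × 2 = -2 cm/s
2–7 s: 12 × 5 = 60 cm/s
Δv = 58 cm/s, so v(7) = 9 + (58) = 67 cm/s.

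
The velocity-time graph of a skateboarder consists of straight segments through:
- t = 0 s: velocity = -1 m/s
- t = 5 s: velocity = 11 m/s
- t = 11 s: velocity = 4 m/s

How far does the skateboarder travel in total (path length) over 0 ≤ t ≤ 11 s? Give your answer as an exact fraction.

Total distance travelled is ∫|v| dt — sum the magnitudes of each area piece.
0–5 s: v = 0 at t = 5/12 s; triangle areas 5/24 + 605/24 = 305/12 m
5–11 s: |½(11 + 4)(6)| = 45 m
Total distance = 845/12 m

845/12 m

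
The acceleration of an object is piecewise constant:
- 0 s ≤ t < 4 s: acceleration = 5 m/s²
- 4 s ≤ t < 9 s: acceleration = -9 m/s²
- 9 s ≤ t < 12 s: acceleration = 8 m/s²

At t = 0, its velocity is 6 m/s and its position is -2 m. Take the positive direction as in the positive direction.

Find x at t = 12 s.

58.5 m

On each constant-a segment, Δv = aΔt and Δx = v₀Δt + ½aΔt²; chain segment to segment.
0–4 s: v starts 6 m/s; Δx = 6·4 + ½·5·4² = 64 m; v ends 26 m/s.
4–9 s: v starts 26 m/s; Δx = 26·5 + ½·-9·5² = 17.5 m; v ends -19 m/s.
9–12 s: v starts -19 m/s; Δx = -19·3 + ½·8·3² = -21 m; v ends 5 m/s.
x(12) = -2 + Σ Δx = 58.5 m.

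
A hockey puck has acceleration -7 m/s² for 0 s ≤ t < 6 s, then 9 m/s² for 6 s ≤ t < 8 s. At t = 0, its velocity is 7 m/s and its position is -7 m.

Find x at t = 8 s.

On each constant-a segment, Δv = aΔt and Δx = v₀Δt + ½aΔt²; chain segment to segment.
0–6 s: v starts 7 m/s; Δx = 7·6 + ½·-7·6² = -84 m; v ends -35 m/s.
6–8 s: v starts -35 m/s; Δx = -35·2 + ½·9·2² = -52 m; v ends -17 m/s.
x(8) = -7 + Σ Δx = -143 m.

-143 m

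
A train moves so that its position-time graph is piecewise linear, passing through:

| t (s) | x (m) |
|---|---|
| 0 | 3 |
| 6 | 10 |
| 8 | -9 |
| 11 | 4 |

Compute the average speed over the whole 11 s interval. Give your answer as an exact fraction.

39/11 m/s

Average speed = (total path length)/(elapsed time); on a piecewise-linear x-t graph the path length is Σ|Δx|.
0–6 s: |Δx| = |10 − 3| = 7 m
6–8 s: |Δx| = |-9 − 10| = 19 m
8–11 s: |Δx| = |4 − -9| = 13 m
Total path = 39 m; average speed = 39/11 = 39/11 m/s.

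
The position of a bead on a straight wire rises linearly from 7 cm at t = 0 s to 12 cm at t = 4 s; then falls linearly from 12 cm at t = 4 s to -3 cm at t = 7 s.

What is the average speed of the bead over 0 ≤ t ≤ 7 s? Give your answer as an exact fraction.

20/7 cm/s

Average speed = (total path length)/(elapsed time); on a piecewise-linear x-t graph the path length is Σ|Δx|.
0–4 s: |Δx| = |12 − 7| = 5 cm
4–7 s: |Δx| = |-3 − 12| = 15 cm
Total path = 20 cm; average speed = 20/7 = 20/7 cm/s.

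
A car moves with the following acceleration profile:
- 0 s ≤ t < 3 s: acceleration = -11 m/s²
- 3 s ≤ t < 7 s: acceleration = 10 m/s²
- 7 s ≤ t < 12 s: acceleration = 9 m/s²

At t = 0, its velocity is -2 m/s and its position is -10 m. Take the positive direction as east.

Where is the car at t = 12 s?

On each constant-a segment, Δv = aΔt and Δx = v₀Δt + ½aΔt²; chain segment to segment.
0–3 s: v starts -2 m/s; Δx = -2·3 + ½·-11·3² = -55.5 m; v ends -35 m/s.
3–7 s: v starts -35 m/s; Δx = -35·4 + ½·10·4² = -60 m; v ends 5 m/s.
7–12 s: v starts 5 m/s; Δx = 5·5 + ½·9·5² = 137.5 m; v ends 50 m/s.
x(12) = -10 + Σ Δx = 12 m.

12 m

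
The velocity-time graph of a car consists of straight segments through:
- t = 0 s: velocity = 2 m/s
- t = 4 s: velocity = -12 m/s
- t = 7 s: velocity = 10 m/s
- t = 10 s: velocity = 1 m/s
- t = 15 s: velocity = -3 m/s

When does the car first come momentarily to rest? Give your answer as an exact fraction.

v changes sign on 0–4 s (from 2 to -12); the graph is linear there, so v = 0 at t = 0 + (-2)·(4 − 0)/(-12 − 2) = 4/7 s.

t = 4/7 s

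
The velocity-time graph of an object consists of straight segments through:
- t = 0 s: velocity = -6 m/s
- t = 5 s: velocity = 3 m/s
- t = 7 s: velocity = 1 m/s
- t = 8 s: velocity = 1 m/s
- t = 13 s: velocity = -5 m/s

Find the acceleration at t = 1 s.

1.8 m/s²

Acceleration is the slope of the v-t graph on 0–5 s: (3 − -6)/(5 − 0) = 1.8 m/s².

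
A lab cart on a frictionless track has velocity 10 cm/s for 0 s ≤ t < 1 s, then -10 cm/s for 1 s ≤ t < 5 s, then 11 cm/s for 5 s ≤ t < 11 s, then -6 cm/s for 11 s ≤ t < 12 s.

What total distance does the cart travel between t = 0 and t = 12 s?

Distance (not displacement) is the total path length: add the absolute areas under v-t.
0–1 s: |10| × 1 = 10 cm
1–5 s: |-10| × 4 = 40 cm
5–11 s: |11| × 6 = 66 cm
11–12 s: |-6| × 1 = 6 cm
Total distance = 122 cm

122 cm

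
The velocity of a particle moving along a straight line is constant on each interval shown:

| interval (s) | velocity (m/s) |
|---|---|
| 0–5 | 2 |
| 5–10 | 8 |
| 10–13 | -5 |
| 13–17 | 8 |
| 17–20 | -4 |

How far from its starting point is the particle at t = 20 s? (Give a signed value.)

55 m

Net displacement equals the area under the velocity-time graph (areas below the axis count negative).
0–5 s: 2 × 5 = 10 m
5–10 s: 8 × 5 = 40 m
10–13 s: -5 × 3 = -15 m
13–17 s: 8 × 4 = 32 m
17–20 s: -4 × 3 = -12 m
Net displacement = 55 m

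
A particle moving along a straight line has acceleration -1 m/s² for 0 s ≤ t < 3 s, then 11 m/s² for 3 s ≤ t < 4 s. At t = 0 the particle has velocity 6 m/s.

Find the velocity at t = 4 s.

14 m/s

Δv equals the area under the a-t graph; then v = v₀ + Δv.
0–3 s: -1 × 3 = -3 m/s
3–4 s: 11 × 1 = 11 m/s
Δv = 8 m/s, so v(4) = 6 + (8) = 14 m/s.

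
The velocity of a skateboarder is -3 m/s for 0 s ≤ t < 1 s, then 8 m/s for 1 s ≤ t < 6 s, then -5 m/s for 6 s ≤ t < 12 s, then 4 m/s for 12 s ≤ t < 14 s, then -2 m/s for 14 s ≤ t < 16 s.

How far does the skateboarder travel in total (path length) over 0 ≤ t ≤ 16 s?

Total distance travelled is ∫|v| dt — sum the magnitudes of each area piece.
0–1 s: |-3| × 1 = 3 m
1–6 s: |8| × 5 = 40 m
6–12 s: |-5| × 6 = 30 m
12–14 s: |4| × 2 = 8 m
14–16 s: |-2| × 2 = 4 m
Total distance = 85 m

85 m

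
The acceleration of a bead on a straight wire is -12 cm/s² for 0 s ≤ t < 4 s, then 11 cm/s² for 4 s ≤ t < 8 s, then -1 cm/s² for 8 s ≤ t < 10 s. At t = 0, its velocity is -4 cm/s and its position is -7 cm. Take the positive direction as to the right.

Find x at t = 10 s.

-257 cm

On each constant-a segment, Δv = aΔt and Δx = v₀Δt + ½aΔt²; chain segment to segment.
0–4 s: v starts -4 cm/s; Δx = -4·4 + ½·-12·4² = -112 cm; v ends -52 cm/s.
4–8 s: v starts -52 cm/s; Δx = -52·4 + ½·11·4² = -120 cm; v ends -8 cm/s.
8–10 s: v starts -8 cm/s; Δx = -8·2 + ½·-1·2² = -18 cm; v ends -10 cm/s.
x(10) = -7 + Σ Δx = -257 cm.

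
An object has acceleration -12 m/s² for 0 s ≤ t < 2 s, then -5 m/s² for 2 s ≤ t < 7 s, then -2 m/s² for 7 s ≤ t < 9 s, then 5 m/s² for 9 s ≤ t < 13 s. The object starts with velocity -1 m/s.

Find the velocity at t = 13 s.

Δv equals the area under the a-t graph; then v = v₀ + Δv.
0–2 s: -12 × 2 = -24 m/s
2–7 s: -5 × 5 = -25 m/s
7–9 s: -2 × 2 = -4 m/s
9–13 s: 5 × 4 = 20 m/s
Δv = -33 m/s, so v(13) = -1 + (-33) = -34 m/s.

-34 m/s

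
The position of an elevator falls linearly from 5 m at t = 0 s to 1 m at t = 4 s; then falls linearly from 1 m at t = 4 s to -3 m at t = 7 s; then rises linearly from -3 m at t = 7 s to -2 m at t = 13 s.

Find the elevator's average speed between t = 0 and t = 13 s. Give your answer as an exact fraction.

Average speed = (total path length)/(elapsed time); on a piecewise-linear x-t graph the path length is Σ|Δx|.
0–4 s: |Δx| = |1 − 5| = 4 m
4–7 s: |Δx| = |-3 − 1| = 4 m
7–13 s: |Δx| = |-2 − -3| = 1 m
Total path = 9 m; average speed = 9/13 = 9/13 m/s.

9/13 m/s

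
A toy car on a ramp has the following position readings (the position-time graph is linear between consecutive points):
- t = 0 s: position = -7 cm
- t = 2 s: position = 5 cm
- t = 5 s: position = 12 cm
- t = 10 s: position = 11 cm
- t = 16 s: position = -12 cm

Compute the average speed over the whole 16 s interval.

Average speed = (total path length)/(elapsed time); on a piecewise-linear x-t graph the path length is Σ|Δx|.
0–2 s: |Δx| = |5 − -7| = 12 cm
2–5 s: |Δx| = |12 − 5| = 7 cm
5–10 s: |Δx| = |11 − 12| = 1 cm
10–16 s: |Δx| = |-12 − 11| = 23 cm
Total path = 43 cm; average speed = 43/16 = 2.6875 cm/s.

2.6875 cm/s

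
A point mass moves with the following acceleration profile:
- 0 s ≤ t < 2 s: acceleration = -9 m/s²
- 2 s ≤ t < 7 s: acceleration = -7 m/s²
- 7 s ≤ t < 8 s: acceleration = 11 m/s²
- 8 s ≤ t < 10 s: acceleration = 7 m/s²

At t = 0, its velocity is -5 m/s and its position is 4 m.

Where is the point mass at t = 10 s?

On each constant-a segment, Δv = aΔt and Δx = v₀Δt + ½aΔt²; chain segment to segment.
0–2 s: v starts -5 m/s; Δx = -5·2 + ½·-9·2² = -28 m; v ends -23 m/s.
2–7 s: v starts -23 m/s; Δx = -23·5 + ½·-7·5² = -202.5 m; v ends -58 m/s.
7–8 s: v starts -58 m/s; Δx = -58·1 + ½·11·1² = -52.5 m; v ends -47 m/s.
8–10 s: v starts -47 m/s; Δx = -47·2 + ½·7·2² = -80 m; v ends -33 m/s.
x(10) = 4 + Σ Δx = -359 m.

-359 m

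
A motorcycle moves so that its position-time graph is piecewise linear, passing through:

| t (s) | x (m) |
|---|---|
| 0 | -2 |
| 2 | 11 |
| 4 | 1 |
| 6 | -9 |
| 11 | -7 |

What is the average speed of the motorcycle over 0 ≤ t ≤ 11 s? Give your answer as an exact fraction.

35/11 m/s

Average speed = (total path length)/(elapsed time); on a piecewise-linear x-t graph the path length is Σ|Δx|.
0–2 s: |Δx| = |11 − -2| = 13 m
2–4 s: |Δx| = |1 − 11| = 10 m
4–6 s: |Δx| = |-9 − 1| = 10 m
6–11 s: |Δx| = |-7 − -9| = 2 m
Total path = 35 m; average speed = 35/11 = 35/11 m/s.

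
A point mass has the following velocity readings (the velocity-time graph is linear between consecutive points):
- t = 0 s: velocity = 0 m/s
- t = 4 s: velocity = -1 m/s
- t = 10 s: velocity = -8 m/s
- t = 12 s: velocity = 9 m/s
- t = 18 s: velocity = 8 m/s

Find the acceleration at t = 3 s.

-0.25 m/s²

Acceleration is the slope of the v-t graph on 0–4 s: (-1 − 0)/(4 − 0) = -0.25 m/s².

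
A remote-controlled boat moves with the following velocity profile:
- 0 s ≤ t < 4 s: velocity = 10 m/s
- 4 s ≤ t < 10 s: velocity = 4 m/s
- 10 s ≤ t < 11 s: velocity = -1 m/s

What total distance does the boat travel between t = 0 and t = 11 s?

65 m

Distance (not displacement) is the total path length: add the absolute areas under v-t.
0–4 s: |10| × 4 = 40 m
4–10 s: |4| × 6 = 24 m
10–11 s: |-1| × 1 = 1 m
Total distance = 65 m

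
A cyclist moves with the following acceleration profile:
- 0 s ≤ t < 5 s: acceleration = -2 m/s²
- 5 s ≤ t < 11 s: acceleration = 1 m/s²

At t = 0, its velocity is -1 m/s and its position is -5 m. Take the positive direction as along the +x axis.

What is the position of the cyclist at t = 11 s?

On each constant-a segment, Δv = aΔt and Δx = v₀Δt + ½aΔt²; chain segment to segment.
0–5 s: v starts -1 m/s; Δx = -1·5 + ½·-2·5² = -30 m; v ends -11 m/s.
5–11 s: v starts -11 m/s; Δx = -11·6 + ½·1·6² = -48 m; v ends -5 m/s.
x(11) = -5 + Σ Δx = -83 m.

-83 m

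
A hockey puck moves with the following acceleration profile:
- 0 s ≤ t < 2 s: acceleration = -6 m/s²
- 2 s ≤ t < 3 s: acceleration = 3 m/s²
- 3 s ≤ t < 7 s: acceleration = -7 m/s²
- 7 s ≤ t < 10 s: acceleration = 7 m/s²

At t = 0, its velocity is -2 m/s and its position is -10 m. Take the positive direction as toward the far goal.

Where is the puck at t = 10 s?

-224 m

On each constant-a segment, Δv = aΔt and Δx = v₀Δt + ½aΔt²; chain segment to segment.
0–2 s: v starts -2 m/s; Δx = -2·2 + ½·-6·2² = -16 m; v ends -14 m/s.
2–3 s: v starts -14 m/s; Δx = -14·1 + ½·3·1² = -12.5 m; v ends -11 m/s.
3–7 s: v starts -11 m/s; Δx = -11·4 + ½·-7·4² = -100 m; v ends -39 m/s.
7–10 s: v starts -39 m/s; Δx = -39·3 + ½·7·3² = -85.5 m; v ends -18 m/s.
x(10) = -10 + Σ Δx = -224 m.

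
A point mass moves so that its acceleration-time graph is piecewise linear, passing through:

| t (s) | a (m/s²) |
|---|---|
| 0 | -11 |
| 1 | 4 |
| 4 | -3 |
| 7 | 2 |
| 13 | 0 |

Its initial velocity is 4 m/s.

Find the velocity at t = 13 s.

6.5 m/s

Δv equals the area under the a-t graph; then v = v₀ + Δv.
0–1 s: ½(-11 + 4)(1) = -3.5 m/s
1–4 s: ½(4 + -3)(3) = 1.5 m/s
4–7 s: ½(-3 + 2)(3) = -1.5 m/s
7–13 s: ½(2 + 0)(6) = 6 m/s
Δv = 2.5 m/s, so v(13) = 4 + (2.5) = 6.5 m/s.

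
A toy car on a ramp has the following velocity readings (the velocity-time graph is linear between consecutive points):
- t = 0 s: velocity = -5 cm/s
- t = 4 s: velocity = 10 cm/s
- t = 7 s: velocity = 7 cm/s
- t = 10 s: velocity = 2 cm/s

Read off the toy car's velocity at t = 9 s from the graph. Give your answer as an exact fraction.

On 7–10 s the graph is linear from 7 to 2 cm/s: v(9) = 7 + (2 − 7)·(9 − 7)/(10 − 7) = 11/3 cm/s.

11/3 cm/s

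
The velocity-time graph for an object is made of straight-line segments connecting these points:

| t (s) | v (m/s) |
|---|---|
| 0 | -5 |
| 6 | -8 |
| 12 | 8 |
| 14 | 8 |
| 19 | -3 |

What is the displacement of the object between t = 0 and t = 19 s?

-10.5 m

Displacement is the signed area under the v-t curve.
0–6 s: ½(-5 + -8)(6) = -39 m
6–12 s: ½(-8 + 8)(6) = 0 m
12–14 s: 8 × 2 = 16 m
14–19 s: ½(8 + -3)(5) = 12.5 m
Net displacement = -10.5 m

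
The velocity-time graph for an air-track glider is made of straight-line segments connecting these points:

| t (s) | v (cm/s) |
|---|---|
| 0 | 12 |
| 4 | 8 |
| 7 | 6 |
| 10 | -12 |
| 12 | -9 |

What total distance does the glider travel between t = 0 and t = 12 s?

Distance (not displacement) is the total path length: add the absolute areas under v-t.
0–4 s: |½(12 + 8)(4)| = 40 cm
4–7 s: |½(8 + 6)(3)| = 21 cm
7–10 s: v = 0 at t = 8 s; triangle areas 3 + 12 = 15 cm
10–12 s: |½(-12 + -9)(2)| = 21 cm
Total distance = 97 cm

97 cm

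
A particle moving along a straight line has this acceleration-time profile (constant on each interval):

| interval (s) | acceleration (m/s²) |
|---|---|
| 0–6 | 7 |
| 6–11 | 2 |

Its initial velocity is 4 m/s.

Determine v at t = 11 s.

56 m/s

Δv equals the area under the a-t graph; then v = v₀ + Δv.
0–6 s: 7 × 6 = 42 m/s
6–11 s: 2 × 5 = 10 m/s
Δv = 52 m/s, so v(11) = 4 + (52) = 56 m/s.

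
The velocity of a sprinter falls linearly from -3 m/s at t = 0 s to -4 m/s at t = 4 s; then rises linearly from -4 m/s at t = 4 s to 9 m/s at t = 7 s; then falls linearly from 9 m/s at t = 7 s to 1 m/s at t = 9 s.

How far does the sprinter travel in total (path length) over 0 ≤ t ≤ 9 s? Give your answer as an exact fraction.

915/26 m

Total distance travelled is ∫|v| dt — sum the magnitudes of each area piece.
0–4 s: |½(-3 + -4)(4)| = 14 m
4–7 s: v = 0 at t = 64/13 s; triangle areas 24/13 + 243/26 = 291/26 m
7–9 s: |½(9 + 1)(2)| = 10 m
Total distance = 915/26 m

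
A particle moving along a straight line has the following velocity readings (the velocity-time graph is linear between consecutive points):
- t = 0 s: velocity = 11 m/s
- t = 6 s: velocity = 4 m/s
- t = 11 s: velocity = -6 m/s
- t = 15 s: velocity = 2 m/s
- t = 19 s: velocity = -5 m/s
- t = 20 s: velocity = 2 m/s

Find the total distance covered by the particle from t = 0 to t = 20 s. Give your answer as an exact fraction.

Total distance travelled is ∫|v| dt — sum the magnitudes of each area piece.
0–6 s: |½(11 + 4)(6)| = 45 m
6–11 s: v = 0 at t = 8 s; triangle areas 4 + 9 = 13 m
11–15 s: v = 0 at t = 14 s; triangle areas 9 + 1 = 10 m
15–19 s: v = 0 at t = 113/7 s; triangle areas 8/7 + 50/7 = 58/7 m
19–20 s: v = 0 at t = 138/7 s; triangle areas 25/14 + 2/7 = 29/14 m
Total distance = 1097/14 m

1097/14 m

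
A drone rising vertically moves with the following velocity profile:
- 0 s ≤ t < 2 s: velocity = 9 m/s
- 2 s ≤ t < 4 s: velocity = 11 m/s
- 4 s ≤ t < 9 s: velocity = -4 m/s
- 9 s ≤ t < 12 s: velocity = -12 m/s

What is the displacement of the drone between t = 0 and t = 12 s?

Displacement is the signed area under the v-t curve.
0–2 s: 9 × 2 = 18 m
2–4 s: 11 × 2 = 22 m
4–9 s: -4 × 5 = -20 m
9–12 s: -12 × 3 = -36 m
Net displacement = -16 m

-16 m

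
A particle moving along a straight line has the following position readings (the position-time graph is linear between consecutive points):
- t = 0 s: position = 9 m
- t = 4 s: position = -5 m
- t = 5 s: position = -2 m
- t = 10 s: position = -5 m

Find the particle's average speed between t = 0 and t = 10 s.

Average speed = (total path length)/(elapsed time); on a piecewise-linear x-t graph the path length is Σ|Δx|.
0–4 s: |Δx| = |-5 − 9| = 14 m
4–5 s: |Δx| = |-2 − -5| = 3 m
5–10 s: |Δx| = |-5 − -2| = 3 m
Total path = 20 m; average speed = 20/10 = 2 m/s.

2 m/s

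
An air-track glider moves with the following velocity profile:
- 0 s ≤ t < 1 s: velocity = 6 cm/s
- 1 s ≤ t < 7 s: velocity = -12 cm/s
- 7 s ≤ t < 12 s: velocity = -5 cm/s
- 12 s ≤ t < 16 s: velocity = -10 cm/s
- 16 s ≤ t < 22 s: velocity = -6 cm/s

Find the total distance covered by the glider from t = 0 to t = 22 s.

179 cm

Distance (not displacement) is the total path length: add the absolute areas under v-t.
0–1 s: |6| × 1 = 6 cm
1–7 s: |-12| × 6 = 72 cm
7–12 s: |-5| × 5 = 25 cm
12–16 s: |-10| × 4 = 40 cm
16–22 s: |-6| × 6 = 36 cm
Total distance = 179 cm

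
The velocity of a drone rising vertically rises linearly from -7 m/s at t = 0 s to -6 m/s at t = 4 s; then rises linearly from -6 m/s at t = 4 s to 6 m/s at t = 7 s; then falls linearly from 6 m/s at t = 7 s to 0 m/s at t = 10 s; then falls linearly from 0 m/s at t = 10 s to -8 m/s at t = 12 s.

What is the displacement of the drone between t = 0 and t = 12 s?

Net displacement equals the area under the velocity-time graph (areas below the axis count negative).
0–4 s: ½(-7 + -6)(4) = -26 m
4–7 s: ½(-6 + 6)(3) = 0 m
7–10 s: ½(6 + 0)(3) = 9 m
10–12 s: ½(0 + -8)(2) = -8 m
Net displacement = -25 m

-25 m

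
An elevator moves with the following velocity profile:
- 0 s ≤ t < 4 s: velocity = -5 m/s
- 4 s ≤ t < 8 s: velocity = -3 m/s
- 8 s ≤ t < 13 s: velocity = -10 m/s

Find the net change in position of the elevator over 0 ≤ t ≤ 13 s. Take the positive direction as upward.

Displacement is the signed area under the v-t curve.
0–4 s: -5 × 4 = -20 m
4–8 s: -3 × 4 = -12 m
8–13 s: -10 × 5 = -50 m
Net displacement = -82 m

-82 m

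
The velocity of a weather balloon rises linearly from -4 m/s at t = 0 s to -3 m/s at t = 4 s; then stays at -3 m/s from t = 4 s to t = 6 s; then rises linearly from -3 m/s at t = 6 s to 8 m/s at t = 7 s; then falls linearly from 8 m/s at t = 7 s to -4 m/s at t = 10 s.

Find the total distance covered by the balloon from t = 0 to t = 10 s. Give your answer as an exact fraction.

733/22 m

Total distance travelled is ∫|v| dt — sum the magnitudes of each area piece.
0–4 s: |½(-4 + -3)(4)| = 14 m
4–6 s: |-3| × 2 = 6 m
6–7 s: v = 0 at t = 69/11 s; triangle areas 9/22 + 32/11 = 73/22 m
7–10 s: v = 0 at t = 9 s; triangle areas 8 + 2 = 10 m
Total distance = 733/22 m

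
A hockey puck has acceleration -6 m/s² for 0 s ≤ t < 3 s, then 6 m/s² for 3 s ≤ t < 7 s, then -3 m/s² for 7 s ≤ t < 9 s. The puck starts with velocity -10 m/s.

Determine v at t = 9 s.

Δv equals the area under the a-t graph; then v = v₀ + Δv.
0–3 s: -6 × 3 = -18 m/s
3–7 s: 6 × 4 = 24 m/s
7–9 s: -3 × 2 = -6 m/s
Δv = 0 m/s, so v(9) = -10 + (0) = -10 m/s.

-10 m/s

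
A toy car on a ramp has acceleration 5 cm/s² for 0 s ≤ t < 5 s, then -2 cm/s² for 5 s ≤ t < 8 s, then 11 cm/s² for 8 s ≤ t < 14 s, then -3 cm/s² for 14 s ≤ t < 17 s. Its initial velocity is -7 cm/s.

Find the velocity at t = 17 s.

69 cm/s

Δv equals the area under the a-t graph; then v = v₀ + Δv.
0–5 s: 5 × 5 = 25 cm/s
5–8 s: -2 × 3 = -6 cm/s
8–14 s: 11 × 6 = 66 cm/s
14–17 s: -3 × 3 = -9 cm/s
Δv = 76 cm/s, so v(17) = -7 + (76) = 69 cm/s.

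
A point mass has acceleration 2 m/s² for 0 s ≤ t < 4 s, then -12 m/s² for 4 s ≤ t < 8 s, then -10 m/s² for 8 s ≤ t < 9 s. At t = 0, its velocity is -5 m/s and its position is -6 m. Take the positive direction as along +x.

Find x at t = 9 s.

-144 m

On each constant-a segment, Δv = aΔt and Δx = v₀Δt + ½aΔt²; chain segment to segment.
0–4 s: v starts -5 m/s; Δx = -5·4 + ½·2·4² = -4 m; v ends 3 m/s.
4–8 s: v starts 3 m/s; Δx = 3·4 + ½·-12·4² = -84 m; v ends -45 m/s.
8–9 s: v starts -45 m/s; Δx = -45·1 + ½·-10·1² = -50 m; v ends -55 m/s.
x(9) = -6 + Σ Δx = -144 m.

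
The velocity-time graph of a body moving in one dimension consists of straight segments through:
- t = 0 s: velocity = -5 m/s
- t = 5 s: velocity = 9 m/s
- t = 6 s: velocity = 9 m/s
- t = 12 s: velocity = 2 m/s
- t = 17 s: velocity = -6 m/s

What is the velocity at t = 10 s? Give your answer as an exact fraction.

On 6–12 s the graph is linear from 9 to 2 m/s: v(10) = 9 + (2 − 9)·(10 − 6)/(12 − 6) = 13/3 m/s.

13/3 m/s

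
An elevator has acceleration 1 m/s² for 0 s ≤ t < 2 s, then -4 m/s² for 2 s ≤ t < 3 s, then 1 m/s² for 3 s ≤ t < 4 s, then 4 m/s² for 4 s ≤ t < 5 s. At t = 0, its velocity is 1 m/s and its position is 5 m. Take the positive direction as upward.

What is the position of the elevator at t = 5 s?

On each constant-a segment, Δv = aΔt and Δx = v₀Δt + ½aΔt²; chain segment to segment.
0–2 s: v starts 1 m/s; Δx = 1·2 + ½·1·2² = 4 m; v ends 3 m/s.
2–3 s: v starts 3 m/s; Δx = 3·1 + ½·-4·1² = 1 m; v ends -1 m/s.
3–4 s: v starts -1 m/s; Δx = -1·1 + ½·1·1² = -0.5 m; v ends 0 m/s.
4–5 s: v starts 0 m/s; Δx = 0·1 + ½·4·1² = 2 m; v ends 4 m/s.
x(5) = 5 + Σ Δx = 11.5 m.

11.5 m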